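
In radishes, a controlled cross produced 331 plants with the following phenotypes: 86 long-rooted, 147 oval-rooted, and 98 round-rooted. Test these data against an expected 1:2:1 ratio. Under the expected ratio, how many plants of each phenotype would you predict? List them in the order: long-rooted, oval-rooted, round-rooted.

82.75, 165.5, 82.75

Under the 1:2:1 hypothesis (Σ ratio = 4, N = 331):
  long-rooted: 331 × 1/4 = 82.75
  oval-rooted: 331 × 2/4 = 165.5
  round-rooted: 331 × 1/4 = 82.75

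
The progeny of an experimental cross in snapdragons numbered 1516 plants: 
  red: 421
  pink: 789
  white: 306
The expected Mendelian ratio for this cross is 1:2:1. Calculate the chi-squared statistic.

Expected counts for N = 1516 under a 1:2:1 ratio (total parts = 4):
  red: 1516 × 1/4 = 379
  pink: 1516 × 2/4 = 758
  white: 1516 × 1/4 = 379
χ² = Σ (O − E)² / E
  red: (421 − 379)² / 379 = 4.6544
  pink: (789 − 758)² / 758 = 1.2678
  white: (306 − 379)² / 379 = 14.0607
χ² = 4.6544 + 1.2678 + 14.0607 = 19.9829 ≈ 19.983

19.983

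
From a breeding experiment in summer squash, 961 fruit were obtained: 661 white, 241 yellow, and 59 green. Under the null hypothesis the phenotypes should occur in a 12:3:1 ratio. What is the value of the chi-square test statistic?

The 12:3:1 ratio has 16 parts, so with N = 961 the expected counts are:
  white: 961 × 12/16 = 720.75
  yellow: 961 × 3/16 = 180.1875
  green: 961 × 1/16 = 60.0625
χ² = Σ (O − E)² / E
  white: (661 − 720.75)² / 720.75 = 4.9533
  yellow: (241 − 180.1875)² / 180.1875 = 20.5240
  green: (59 − 60.0625)² / 60.0625 = 0.0188
χ² = 4.9533 + 20.5240 + 0.0188 = 25.4961 ≈ 25.496

25.496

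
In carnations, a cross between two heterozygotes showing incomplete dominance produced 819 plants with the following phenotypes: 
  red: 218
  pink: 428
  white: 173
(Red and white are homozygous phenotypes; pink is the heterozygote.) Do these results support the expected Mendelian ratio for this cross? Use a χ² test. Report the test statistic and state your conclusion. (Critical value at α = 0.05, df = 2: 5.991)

6.617; not consistent

With incomplete dominance, a heterozygote × heterozygote cross gives a 1:2:1 phenotypic ratio.
Total ratio parts = 4. Expected numbers out of 819:
  red: 819 × 1/4 = 204.75
  pink: 819 × 2/4 = 409.5
  white: 819 × 1/4 = 204.75
χ² = Σ (O − E)² / E
  red: (218 − 204.75)² / 204.75 = 0.8574
  pink: (428 − 409.5)² / 409.5 = 0.8358
  white: (173 − 204.75)² / 204.75 = 4.9234
χ² = 0.8574 + 0.8358 + 4.9234 = 6.6166 ≈ 6.617
Degrees of freedom = 3 − 1 = 2; critical value at α = 0.05 is 5.991.
Since 6.617 > 5.991, we reject the null hypothesis — the data do not fit the 1:2:1 ratio.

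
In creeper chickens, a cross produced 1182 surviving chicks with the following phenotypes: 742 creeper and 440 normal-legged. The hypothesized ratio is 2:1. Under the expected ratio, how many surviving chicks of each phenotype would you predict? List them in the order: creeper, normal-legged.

788, 394

Expected counts for N = 1182 under a 2:1 ratio (total parts = 3):
  creeper: 1182 × 2/3 = 788
  normal-legged: 1182 × 1/3 = 394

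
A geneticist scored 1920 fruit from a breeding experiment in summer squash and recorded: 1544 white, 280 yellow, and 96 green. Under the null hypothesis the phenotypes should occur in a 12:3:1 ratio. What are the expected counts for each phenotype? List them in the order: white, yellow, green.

1440, 360, 120

Expected counts for N = 1920 under a 12:3:1 ratio (total parts = 16):
  white: 1920 × 12/16 = 1440
  yellow: 1920 × 3/16 = 360
  green: 1920 × 1/16 = 120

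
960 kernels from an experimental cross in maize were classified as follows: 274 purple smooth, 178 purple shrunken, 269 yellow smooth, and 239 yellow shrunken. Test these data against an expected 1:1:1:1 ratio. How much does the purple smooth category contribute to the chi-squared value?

4.817

Expected counts for N = 960 under a 1:1:1:1 ratio (total parts = 4):
  purple smooth: 960 × 1/4 = 240
  purple shrunken: 960 × 1/4 = 240
  yellow smooth: 960 × 1/4 = 240
  yellow shrunken: 960 × 1/4 = 240
Contribution of purple smooth: (274 − 240)² / 240 = 4.8167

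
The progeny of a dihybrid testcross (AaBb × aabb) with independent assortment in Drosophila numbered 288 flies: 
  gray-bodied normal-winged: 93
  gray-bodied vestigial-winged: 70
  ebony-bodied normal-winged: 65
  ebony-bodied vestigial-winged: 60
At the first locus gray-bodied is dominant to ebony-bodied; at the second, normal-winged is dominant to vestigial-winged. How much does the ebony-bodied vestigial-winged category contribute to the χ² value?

A dihybrid testcross with independent assortment gives a 1:1:1:1 ratio.
The 1:1:1:1 ratio has 4 parts, so with N = 288 the expected counts are:
  gray-bodied normal-winged: 288 × 1/4 = 72
  gray-bodied vestigial-winged: 288 × 1/4 = 72
  ebony-bodied normal-winged: 288 × 1/4 = 72
  ebony-bodied vestigial-winged: 288 × 1/4 = 72
Contribution of ebony-bodied vestigial-winged: (60 − 72)² / 72 = 2.0000

2.000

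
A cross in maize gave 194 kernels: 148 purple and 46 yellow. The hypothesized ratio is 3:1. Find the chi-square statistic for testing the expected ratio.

0.172

Under the 3:1 hypothesis (Σ ratio = 4, N = 194):
  purple: 194 × 3/4 = 145.5
  yellow: 194 × 1/4 = 48.5
χ² = Σ (O − E)² / E
  purple: (148 − 145.5)² / 145.5 = 0.0430
  yellow: (46 − 48.5)² / 48.5 = 0.1289
χ² = 0.0430 + 0.1289 = 0.1719 ≈ 0.172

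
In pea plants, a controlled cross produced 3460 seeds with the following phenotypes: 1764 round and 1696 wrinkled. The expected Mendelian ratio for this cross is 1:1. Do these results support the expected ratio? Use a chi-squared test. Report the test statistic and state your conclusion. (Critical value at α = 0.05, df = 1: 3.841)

1.336; consistent

Total ratio parts = 2. Expected numbers out of 3460:
  round: 3460 × 1/2 = 1730
  wrinkled: 3460 × 1/2 = 1730
χ² = Σ (O − E)² / E
  round: (1764 − 1730)² / 1730 = 0.6682
  wrinkled: (1696 − 1730)² / 1730 = 0.6682
χ² = 0.6682 + 0.6682 = 1.3364 ≈ 1.336
Degrees of freedom = 2 − 1 = 1; critical value at α = 0.05 is 3.841.
Since 1.336 < 3.841, we fail to reject the null hypothesis — the data are consistent with the 1:1 ratio.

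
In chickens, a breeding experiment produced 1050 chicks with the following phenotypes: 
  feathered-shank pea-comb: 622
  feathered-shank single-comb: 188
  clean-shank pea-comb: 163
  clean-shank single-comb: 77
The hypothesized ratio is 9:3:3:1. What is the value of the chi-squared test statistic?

9.867

The 9:3:3:1 ratio has 16 parts, so with N = 1050 the expected counts are:
  feathered-shank pea-comb: 1050 × 9/16 = 590.625
  feathered-shank single-comb: 1050 × 3/16 = 196.875
  clean-shank pea-comb: 1050 × 3/16 = 196.875
  clean-shank single-comb: 1050 × 1/16 = 65.625
χ² = Σ (O − E)² / E
  feathered-shank pea-comb: (622 − 590.625)² / 590.625 = 1.6667
  feathered-shank single-comb: (188 − 196.875)² / 196.875 = 0.4001
  clean-shank pea-comb: (163 − 196.875)² / 196.875 = 5.8287
  clean-shank single-comb: (77 − 65.625)² / 65.625 = 1.9717
χ² = 1.6667 + 0.4001 + 5.8287 + 1.9717 = 9.8672 ≈ 9.867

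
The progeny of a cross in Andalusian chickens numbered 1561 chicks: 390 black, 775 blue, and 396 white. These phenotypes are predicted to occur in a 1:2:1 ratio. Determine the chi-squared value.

The 1:2:1 ratio has 4 parts, so with N = 1561 the expected counts are:
  black: 1561 × 1/4 = 390.25
  blue: 1561 × 2/4 = 780.5
  white: 1561 × 1/4 = 390.25
χ² = Σ (O − E)² / E
  black: (390 − 390.25)² / 390.25 = 0.0002
  blue: (775 − 780.5)² / 780.5 = 0.0388
  white: (396 − 390.25)² / 390.25 = 0.0847
χ² = 0.0002 + 0.0388 + 0.0847 = 0.1237 ≈ 0.124

0.124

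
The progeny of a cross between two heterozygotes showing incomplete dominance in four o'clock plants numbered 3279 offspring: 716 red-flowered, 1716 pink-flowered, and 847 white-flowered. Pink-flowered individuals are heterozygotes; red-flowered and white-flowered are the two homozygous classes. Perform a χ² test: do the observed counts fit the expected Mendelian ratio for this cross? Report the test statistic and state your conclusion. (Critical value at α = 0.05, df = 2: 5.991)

17.606; not consistent

With incomplete dominance, a heterozygote × heterozygote cross gives a 1:2:1 phenotypic ratio.
Under the 1:2:1 hypothesis (Σ ratio = 4, N = 3279):
  red-flowered: 3279 × 1/4 = 819.75
  pink-flowered: 3279 × 2/4 = 1639.5
  white-flowered: 3279 × 1/4 = 819.75
χ² = Σ (O − E)² / E
  red-flowered: (716 − 819.75)² / 819.75 = 13.1309
  pink-flowered: (1716 − 1639.5)² / 1639.5 = 3.5695
  white-flowered: (847 − 819.75)² / 819.75 = 0.9058
χ² = 13.1309 + 3.5695 + 0.9058 = 17.6062 ≈ 17.606
Degrees of freedom = 3 − 1 = 2; critical value at α = 0.05 is 5.991.
Since 17.606 > 5.991, we reject the null hypothesis — the data do not fit the 1:2:1 ratio.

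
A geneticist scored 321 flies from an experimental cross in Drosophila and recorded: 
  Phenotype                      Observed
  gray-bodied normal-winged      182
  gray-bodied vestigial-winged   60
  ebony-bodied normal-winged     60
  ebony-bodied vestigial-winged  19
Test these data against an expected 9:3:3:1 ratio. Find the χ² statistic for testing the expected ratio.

Under the 9:3:3:1 hypothesis (Σ ratio = 16, N = 321):
  gray-bodied normal-winged: 321 × 9/16 = 180.5625
  gray-bodied vestigial-winged: 321 × 3/16 = 60.1875
  ebony-bodied normal-winged: 321 × 3/16 = 60.1875
  ebony-bodied vestigial-winged: 321 × 1/16 = 20.0625
χ² = Σ (O − E)² / E
  gray-bodied normal-winged: (182 − 180.5625)² / 180.5625 = 0.0114
  gray-bodied vestigial-winged: (60 − 60.1875)² / 60.1875 = 0.0006
  ebony-bodied normal-winged: (60 − 60.1875)² / 60.1875 = 0.0006
  ebony-bodied vestigial-winged: (19 − 20.0625)² / 20.0625 = 0.0563
χ² = 0.0114 + 0.0006 + 0.0006 + 0.0563 = 0.0689 ≈ 0.069

0.069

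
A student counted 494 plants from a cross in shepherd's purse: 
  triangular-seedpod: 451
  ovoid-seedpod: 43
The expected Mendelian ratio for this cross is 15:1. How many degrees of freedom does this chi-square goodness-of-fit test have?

A goodness-of-fit test with 2 phenotype classes has df = 2 − 1 = 1.

1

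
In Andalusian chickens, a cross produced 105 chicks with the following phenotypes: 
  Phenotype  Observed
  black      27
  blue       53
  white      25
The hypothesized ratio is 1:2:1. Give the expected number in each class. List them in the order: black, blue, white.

Under the 1:2:1 hypothesis (Σ ratio = 4, N = 105):
  black: 105 × 1/4 = 26.25
  blue: 105 × 2/4 = 52.5
  white: 105 × 1/4 = 26.25

26.25, 52.5, 26.25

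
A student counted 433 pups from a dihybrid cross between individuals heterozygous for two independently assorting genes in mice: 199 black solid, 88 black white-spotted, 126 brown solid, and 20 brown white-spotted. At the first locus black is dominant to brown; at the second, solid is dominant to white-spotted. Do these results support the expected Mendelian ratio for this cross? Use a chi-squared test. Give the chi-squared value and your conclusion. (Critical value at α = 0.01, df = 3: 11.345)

A dihybrid F₂ with independent assortment and complete dominance at both loci gives a 9:3:3:1 phenotypic ratio.
Total ratio parts = 16. Expected numbers out of 433:
  black solid: 433 × 9/16 = 243.5625
  black white-spotted: 433 × 3/16 = 81.1875
  brown solid: 433 × 3/16 = 81.1875
  brown white-spotted: 433 × 1/16 = 27.0625
χ² = Σ (O − E)² / E
  black solid: (199 − 243.5625)² / 243.5625 = 8.1532
  black white-spotted: (88 − 81.1875)² / 81.1875 = 0.5716
  brown solid: (126 − 81.1875)² / 81.1875 = 24.7348
  brown white-spotted: (20 − 27.0625)² / 27.0625 = 1.8431
χ² = 8.1532 + 0.5716 + 24.7348 + 1.8431 = 35.3027 ≈ 35.303
Degrees of freedom = 4 − 1 = 3; critical value at α = 0.01 is 11.345.
Since 35.303 > 11.345, we reject the null hypothesis — the data do not fit the 9:3:3:1 ratio.

35.303; not consistent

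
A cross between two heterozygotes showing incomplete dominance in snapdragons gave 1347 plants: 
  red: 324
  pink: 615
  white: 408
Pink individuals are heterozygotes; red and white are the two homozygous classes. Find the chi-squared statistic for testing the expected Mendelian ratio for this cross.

With incomplete dominance, a heterozygote × heterozygote cross gives a 1:2:1 phenotypic ratio.
Under the 1:2:1 hypothesis (Σ ratio = 4, N = 1347):
  red: 1347 × 1/4 = 336.75
  pink: 1347 × 2/4 = 673.5
  white: 1347 × 1/4 = 336.75
χ² = Σ (O − E)² / E
  red: (324 − 336.75)² / 336.75 = 0.4827
  pink: (615 − 673.5)² / 673.5 = 5.0813
  white: (408 − 336.75)² / 336.75 = 15.0752
χ² = 0.4827 + 5.0813 + 15.0752 = 20.6392 ≈ 20.639

20.639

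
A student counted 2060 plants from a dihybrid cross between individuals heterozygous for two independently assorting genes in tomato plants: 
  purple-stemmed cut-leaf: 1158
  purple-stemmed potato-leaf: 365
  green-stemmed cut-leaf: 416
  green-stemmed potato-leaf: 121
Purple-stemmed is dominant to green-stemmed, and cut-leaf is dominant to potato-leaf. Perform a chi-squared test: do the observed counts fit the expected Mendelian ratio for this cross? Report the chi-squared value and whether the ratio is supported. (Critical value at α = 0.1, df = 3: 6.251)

A dihybrid F₂ with independent assortment and complete dominance at both loci gives a 9:3:3:1 phenotypic ratio.
The 9:3:3:1 ratio has 16 parts, so with N = 2060 the expected counts are:
  purple-stemmed cut-leaf: 2060 × 9/16 = 1158.75
  purple-stemmed potato-leaf: 2060 × 3/16 = 386.25
  green-stemmed cut-leaf: 2060 × 3/16 = 386.25
  green-stemmed potato-leaf: 2060 × 1/16 = 128.75
χ² = Σ (O − E)² / E
  purple-stemmed cut-leaf: (1158 − 1158.75)² / 1158.75 = 0.0005
  purple-stemmed potato-leaf: (365 − 386.25)² / 386.25 = 1.1691
  green-stemmed cut-leaf: (416 − 386.25)² / 386.25 = 2.2914
  green-stemmed potato-leaf: (121 − 128.75)² / 128.75 = 0.4665
χ² = 0.0005 + 1.1691 + 2.2914 + 0.4665 = 3.9275 ≈ 3.928
Degrees of freedom = 4 − 1 = 3; critical value at α = 0.1 is 6.251.
Since 3.928 < 6.251, we fail to reject the null hypothesis — the data are consistent with the 9:3:3:1 ratio.

3.928; consistent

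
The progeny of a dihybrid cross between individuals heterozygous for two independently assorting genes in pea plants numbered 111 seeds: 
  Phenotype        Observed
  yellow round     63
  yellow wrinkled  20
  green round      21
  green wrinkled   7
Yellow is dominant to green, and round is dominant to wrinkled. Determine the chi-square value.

A dihybrid F₂ with independent assortment and complete dominance at both loci gives a 9:3:3:1 phenotypic ratio.
The 9:3:3:1 ratio has 16 parts, so with N = 111 the expected counts are:
  yellow round: 111 × 9/16 = 62.4375
  yellow wrinkled: 111 × 3/16 = 20.8125
  green round: 111 × 3/16 = 20.8125
  green wrinkled: 111 × 1/16 = 6.9375
χ² = Σ (O − E)² / E
  yellow round: (63 − 62.4375)² / 62.4375 = 0.0051
  yellow wrinkled: (20 − 20.8125)² / 20.8125 = 0.0317
  green round: (21 − 20.8125)² / 20.8125 = 0.0017
  green wrinkled: (7 − 6.9375)² / 6.9375 = 0.0006
χ² = 0.0051 + 0.0317 + 0.0017 + 0.0006 = 0.0391 ≈ 0.039

0.039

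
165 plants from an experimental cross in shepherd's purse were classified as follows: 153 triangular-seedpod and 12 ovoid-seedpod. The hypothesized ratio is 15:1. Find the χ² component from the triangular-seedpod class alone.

Total ratio parts = 16. Expected numbers out of 165:
  triangular-seedpod: 165 × 15/16 = 154.6875
  ovoid-seedpod: 165 × 1/16 = 10.3125
Contribution of triangular-seedpod: (153 − 154.6875)² / 154.6875 = 0.0184

0.018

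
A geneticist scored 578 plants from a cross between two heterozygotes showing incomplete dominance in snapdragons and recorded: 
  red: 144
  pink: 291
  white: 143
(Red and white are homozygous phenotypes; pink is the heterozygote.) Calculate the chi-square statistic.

With incomplete dominance, a heterozygote × heterozygote cross gives a 1:2:1 phenotypic ratio.
The 1:2:1 ratio has 4 parts, so with N = 578 the expected counts are:
  red: 578 × 1/4 = 144.5
  pink: 578 × 2/4 = 289
  white: 578 × 1/4 = 144.5
χ² = Σ (O − E)² / E
  red: (144 − 144.5)² / 144.5 = 0.0017
  pink: (291 − 289)² / 289 = 0.0138
  white: (143 − 144.5)² / 144.5 = 0.0156
χ² = 0.0017 + 0.0138 + 0.0156 = 0.0311 ≈ 0.031

0.031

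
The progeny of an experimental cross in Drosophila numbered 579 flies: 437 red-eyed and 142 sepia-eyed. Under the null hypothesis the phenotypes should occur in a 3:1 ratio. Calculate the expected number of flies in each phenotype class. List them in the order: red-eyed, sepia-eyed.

434.25, 144.75

Under the 3:1 hypothesis (Σ ratio = 4, N = 579):
  red-eyed: 579 × 3/4 = 434.25
  sepia-eyed: 579 × 1/4 = 144.75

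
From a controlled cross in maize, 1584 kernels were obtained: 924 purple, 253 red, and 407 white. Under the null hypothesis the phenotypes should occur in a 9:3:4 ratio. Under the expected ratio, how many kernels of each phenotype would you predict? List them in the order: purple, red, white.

Under the 9:3:4 hypothesis (Σ ratio = 16, N = 1584):
  purple: 1584 × 9/16 = 891
  red: 1584 × 3/16 = 297
  white: 1584 × 4/16 = 396

891, 297, 396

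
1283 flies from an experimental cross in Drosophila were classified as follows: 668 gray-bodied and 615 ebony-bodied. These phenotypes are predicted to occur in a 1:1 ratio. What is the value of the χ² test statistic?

Expected counts for N = 1283 under a 1:1 ratio (total parts = 2):
  gray-bodied: 1283 × 1/2 = 641.5
  ebony-bodied: 1283 × 1/2 = 641.5
χ² = Σ (O − E)² / E
  gray-bodied: (668 − 641.5)² / 641.5 = 1.0947
  ebony-bodied: (615 − 641.5)² / 641.5 = 1.0947
χ² = 1.0947 + 1.0947 = 2.1894 ≈ 2.189

2.189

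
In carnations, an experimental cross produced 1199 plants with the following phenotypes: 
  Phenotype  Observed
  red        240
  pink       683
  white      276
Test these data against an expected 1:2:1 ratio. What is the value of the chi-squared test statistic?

25.422

Under the 1:2:1 hypothesis (Σ ratio = 4, N = 1199):
  red: 1199 × 1/4 = 299.75
  pink: 1199 × 2/4 = 599.5
  white: 1199 × 1/4 = 299.75
χ² = Σ (O − E)² / E
  red: (240 − 299.75)² / 299.75 = 11.9101
  pink: (683 − 599.5)² / 599.5 = 11.6301
  white: (276 − 299.75)² / 299.75 = 1.8818
χ² = 11.9101 + 11.6301 + 1.8818 = 25.422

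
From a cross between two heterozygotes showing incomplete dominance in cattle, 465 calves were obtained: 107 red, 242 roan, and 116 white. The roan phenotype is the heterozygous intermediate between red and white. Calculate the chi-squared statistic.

1.125

With incomplete dominance, a heterozygote × heterozygote cross gives a 1:2:1 phenotypic ratio.
Expected counts for N = 465 under a 1:2:1 ratio (total parts = 4):
  red: 465 × 1/4 = 116.25
  roan: 465 × 2/4 = 232.5
  white: 465 × 1/4 = 116.25
χ² = Σ (O − E)² / E
  red: (107 − 116.25)² / 116.25 = 0.7360
  roan: (242 − 232.5)² / 232.5 = 0.3882
  white: (116 − 116.25)² / 116.25 = 0.0005
χ² = 0.7360 + 0.3882 + 0.0005 = 1.1247 ≈ 1.125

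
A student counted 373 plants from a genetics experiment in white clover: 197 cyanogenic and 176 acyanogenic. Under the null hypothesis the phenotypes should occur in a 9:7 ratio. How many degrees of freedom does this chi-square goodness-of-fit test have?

1

A goodness-of-fit test with 2 phenotype classes has df = 2 − 1 = 1.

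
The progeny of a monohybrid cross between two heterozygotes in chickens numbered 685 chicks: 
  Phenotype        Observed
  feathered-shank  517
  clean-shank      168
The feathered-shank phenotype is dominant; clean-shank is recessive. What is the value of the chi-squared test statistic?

0.082

For a monohybrid cross between heterozygotes with complete dominance, the expected phenotypic ratio is 3:1.
Under the 3:1 hypothesis (Σ ratio = 4, N = 685):
  feathered-shank: 685 × 3/4 = 513.75
  clean-shank: 685 × 1/4 = 171.25
χ² = Σ (O − E)² / E
  feathered-shank: (517 − 513.75)² / 513.75 = 0.0206
  clean-shank: (168 − 171.25)² / 171.25 = 0.0617
χ² = 0.0206 + 0.0617 = 0.0823 ≈ 0.082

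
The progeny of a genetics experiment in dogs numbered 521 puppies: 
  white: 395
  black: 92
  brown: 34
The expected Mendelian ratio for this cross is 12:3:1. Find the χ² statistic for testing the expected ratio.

0.441

The 12:3:1 ratio has 16 parts, so with N = 521 the expected counts are:
  white: 521 × 12/16 = 390.75
  black: 521 × 3/16 = 97.6875
  brown: 521 × 1/16 = 32.5625
χ² = Σ (O − E)² / E
  white: (395 − 390.75)² / 390.75 = 0.0462
  black: (92 − 97.6875)² / 97.6875 = 0.3311
  brown: (34 − 32.5625)² / 32.5625 = 0.0635
χ² = 0.0462 + 0.3311 + 0.0635 = 0.4408 ≈ 0.441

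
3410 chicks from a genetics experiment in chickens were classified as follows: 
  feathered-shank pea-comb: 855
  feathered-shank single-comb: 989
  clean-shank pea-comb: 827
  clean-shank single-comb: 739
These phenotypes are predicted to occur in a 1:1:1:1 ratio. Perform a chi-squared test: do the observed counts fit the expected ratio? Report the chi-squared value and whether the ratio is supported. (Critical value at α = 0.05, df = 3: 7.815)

37.737; not consistent

The 1:1:1:1 ratio has 4 parts, so with N = 3410 the expected counts are:
  feathered-shank pea-comb: 3410 × 1/4 = 852.5
  feathered-shank single-comb: 3410 × 1/4 = 852.5
  clean-shank pea-comb: 3410 × 1/4 = 852.5
  clean-shank single-comb: 3410 × 1/4 = 852.5
χ² = Σ (O − E)² / E
  feathered-shank pea-comb: (855 − 852.5)² / 852.5 = 0.0073
  feathered-shank single-comb: (989 − 852.5)² / 852.5 = 21.8560
  clean-shank pea-comb: (827 − 852.5)² / 852.5 = 0.7628
  clean-shank single-comb: (739 − 852.5)² / 852.5 = 15.1111
χ² = 0.0073 + 21.8560 + 0.7628 + 15.1111 = 37.7372 ≈ 37.737
Degrees of freedom = 4 − 1 = 3; critical value at α = 0.05 is 7.815.
Since 37.737 > 7.815, we reject the null hypothesis — the data do not fit the 1:1:1:1 ratio.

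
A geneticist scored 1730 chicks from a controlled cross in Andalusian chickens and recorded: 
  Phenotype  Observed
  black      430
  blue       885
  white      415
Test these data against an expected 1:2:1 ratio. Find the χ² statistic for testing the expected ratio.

The 1:2:1 ratio has 4 parts, so with N = 1730 the expected counts are:
  black: 1730 × 1/4 = 432.5
  blue: 1730 × 2/4 = 865
  white: 1730 × 1/4 = 432.5
χ² = Σ (O − E)² / E
  black: (430 − 432.5)² / 432.5 = 0.0145
  blue: (885 − 865)² / 865 = 0.4624
  white: (415 − 432.5)² / 432.5 = 0.7081
χ² = 0.0145 + 0.4624 + 0.7081 = 1.185

1.185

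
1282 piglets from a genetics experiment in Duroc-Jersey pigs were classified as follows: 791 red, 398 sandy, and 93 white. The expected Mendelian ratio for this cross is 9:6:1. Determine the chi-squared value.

Total ratio parts = 16. Expected numbers out of 1282:
  red: 1282 × 9/16 = 721.125
  sandy: 1282 × 6/16 = 480.75
  white: 1282 × 1/16 = 80.125
χ² = Σ (O − E)² / E
  red: (791 − 721.125)² / 721.125 = 6.7707
  sandy: (398 − 480.75)² / 480.75 = 14.2435
  white: (93 − 80.125)² / 80.125 = 2.0688
χ² = 6.7707 + 14.2435 + 2.0688 = 23.083

23.083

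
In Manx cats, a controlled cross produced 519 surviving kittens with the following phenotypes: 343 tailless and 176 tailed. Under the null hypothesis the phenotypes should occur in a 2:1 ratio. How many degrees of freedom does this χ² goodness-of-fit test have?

A goodness-of-fit test with 2 phenotype classes has df = 2 − 1 = 1.

1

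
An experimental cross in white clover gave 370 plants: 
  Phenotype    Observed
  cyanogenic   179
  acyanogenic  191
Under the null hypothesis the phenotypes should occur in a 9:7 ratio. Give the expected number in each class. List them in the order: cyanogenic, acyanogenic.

The 9:7 ratio has 16 parts, so with N = 370 the expected counts are:
  cyanogenic: 370 × 9/16 = 208.125
  acyanogenic: 370 × 7/16 = 161.875

208.125, 161.875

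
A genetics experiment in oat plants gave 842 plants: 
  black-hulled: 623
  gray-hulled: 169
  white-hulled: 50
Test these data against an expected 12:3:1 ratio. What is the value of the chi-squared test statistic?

Under the 12:3:1 hypothesis (Σ ratio = 16, N = 842):
  black-hulled: 842 × 12/16 = 631.5
  gray-hulled: 842 × 3/16 = 157.875
  white-hulled: 842 × 1/16 = 52.625
χ² = Σ (O − E)² / E
  black-hulled: (623 − 631.5)² / 631.5 = 0.1144
  gray-hulled: (169 − 157.875)² / 157.875 = 0.7839
  white-hulled: (50 − 52.625)² / 52.625 = 0.1309
χ² = 0.1144 + 0.7839 + 0.1309 = 1.0292 ≈ 1.029

1.029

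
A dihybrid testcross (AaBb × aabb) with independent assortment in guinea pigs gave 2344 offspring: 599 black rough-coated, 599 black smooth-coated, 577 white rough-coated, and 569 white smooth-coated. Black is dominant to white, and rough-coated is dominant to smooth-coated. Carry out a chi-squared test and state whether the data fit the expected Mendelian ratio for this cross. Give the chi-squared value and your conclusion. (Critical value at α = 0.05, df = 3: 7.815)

A dihybrid testcross with independent assortment gives a 1:1:1:1 ratio.
Under the 1:1:1:1 hypothesis (Σ ratio = 4, N = 2344):
  black rough-coated: 2344 × 1/4 = 586
  black smooth-coated: 2344 × 1/4 = 586
  white rough-coated: 2344 × 1/4 = 586
  white smooth-coated: 2344 × 1/4 = 586
χ² = Σ (O − E)² / E
  black rough-coated: (599 − 586)² / 586 = 0.2884
  black smooth-coated: (599 − 586)² / 586 = 0.2884
  white rough-coated: (577 − 586)² / 586 = 0.1382
  white smooth-coated: (569 − 586)² / 586 = 0.4932
χ² = 0.2884 + 0.2884 + 0.1382 + 0.4932 = 1.2082 ≈ 1.208
Degrees of freedom = 4 − 1 = 3; critical value at α = 0.05 is 7.815.
Since 1.208 < 7.815, we fail to reject the null hypothesis — the data are consistent with the 1:1:1:1 ratio.

1.208; consistent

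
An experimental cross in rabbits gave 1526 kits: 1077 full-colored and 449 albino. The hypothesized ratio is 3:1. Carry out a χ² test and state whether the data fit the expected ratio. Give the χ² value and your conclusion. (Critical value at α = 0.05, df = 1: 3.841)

Expected counts for N = 1526 under a 3:1 ratio (total parts = 4):
  full-colored: 1526 × 3/4 = 1144.5
  albino: 1526 × 1/4 = 381.5
χ² = Σ (O − E)² / E
  full-colored: (1077 − 1144.5)² / 1144.5 = 3.9810
  albino: (449 − 381.5)² / 381.5 = 11.9430
χ² = 3.9810 + 11.9430 = 15.924
Degrees of freedom = 2 − 1 = 1; critical value at α = 0.05 is 3.841.
Since 15.924 > 3.841, we reject the null hypothesis — the data do not fit the 3:1 ratio.

15.924; not consistent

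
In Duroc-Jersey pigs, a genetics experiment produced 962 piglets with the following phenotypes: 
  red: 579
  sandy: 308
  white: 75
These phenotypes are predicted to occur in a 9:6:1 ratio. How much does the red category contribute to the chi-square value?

Under the 9:6:1 hypothesis (Σ ratio = 16, N = 962):
  red: 962 × 9/16 = 541.125
  sandy: 962 × 6/16 = 360.75
  white: 962 × 1/16 = 60.125
Contribution of red: (579 − 541.125)² / 541.125 = 2.6510

2.651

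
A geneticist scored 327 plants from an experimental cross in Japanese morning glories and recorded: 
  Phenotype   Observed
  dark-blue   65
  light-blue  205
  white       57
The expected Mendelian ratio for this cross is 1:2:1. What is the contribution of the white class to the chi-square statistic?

7.493

The 1:2:1 ratio has 4 parts, so with N = 327 the expected counts are:
  dark-blue: 327 × 1/4 = 81.75
  light-blue: 327 × 2/4 = 163.5
  white: 327 × 1/4 = 81.75
Contribution of white: (57 − 81.75)² / 81.75 = 7.4931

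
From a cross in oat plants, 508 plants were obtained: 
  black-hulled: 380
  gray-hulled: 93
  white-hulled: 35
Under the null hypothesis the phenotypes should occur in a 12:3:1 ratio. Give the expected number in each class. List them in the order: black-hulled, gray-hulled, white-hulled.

Under the 12:3:1 hypothesis (Σ ratio = 16, N = 508):
  black-hulled: 508 × 12/16 = 381
  gray-hulled: 508 × 3/16 = 95.25
  white-hulled: 508 × 1/16 = 31.75

381, 95.25, 31.75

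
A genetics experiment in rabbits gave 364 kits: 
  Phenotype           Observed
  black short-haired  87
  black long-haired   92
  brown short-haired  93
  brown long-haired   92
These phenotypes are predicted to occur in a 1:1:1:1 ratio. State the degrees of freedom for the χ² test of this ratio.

3

A goodness-of-fit test with 4 phenotype classes has df = 4 − 1 = 3.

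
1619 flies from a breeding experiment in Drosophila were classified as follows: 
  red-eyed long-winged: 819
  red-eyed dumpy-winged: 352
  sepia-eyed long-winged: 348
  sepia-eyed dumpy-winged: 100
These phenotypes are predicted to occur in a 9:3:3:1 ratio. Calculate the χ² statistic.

23.479

Expected counts for N = 1619 under a 9:3:3:1 ratio (total parts = 16):
  red-eyed long-winged: 1619 × 9/16 = 910.6875
  red-eyed dumpy-winged: 1619 × 3/16 = 303.5625
  sepia-eyed long-winged: 1619 × 3/16 = 303.5625
  sepia-eyed dumpy-winged: 1619 × 1/16 = 101.1875
χ² = Σ (O − E)² / E
  red-eyed long-winged: (819 − 910.6875)² / 910.6875 = 9.2310
  red-eyed dumpy-winged: (352 − 303.5625)² / 303.5625 = 7.7289
  sepia-eyed long-winged: (348 − 303.5625)² / 303.5625 = 6.5051
  sepia-eyed dumpy-winged: (100 − 101.1875)² / 101.1875 = 0.0139
χ² = 9.2310 + 7.7289 + 6.5051 + 0.0139 = 23.4789 ≈ 23.479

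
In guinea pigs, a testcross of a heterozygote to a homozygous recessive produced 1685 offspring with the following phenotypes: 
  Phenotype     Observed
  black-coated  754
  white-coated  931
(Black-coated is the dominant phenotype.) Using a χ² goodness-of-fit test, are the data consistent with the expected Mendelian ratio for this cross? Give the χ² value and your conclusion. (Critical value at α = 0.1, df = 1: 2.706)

18.593; not consistent

A testcross of a heterozygote (Aa × aa) gives a 1:1 phenotypic ratio.
Expected counts for N = 1685 under a 1:1 ratio (total parts = 2):
  black-coated: 1685 × 1/2 = 842.5
  white-coated: 1685 × 1/2 = 842.5
χ² = Σ (O − E)² / E
  black-coated: (754 − 842.5)² / 842.5 = 9.2964
  white-coated: (931 − 842.5)² / 842.5 = 9.2964
χ² = 9.2964 + 9.2964 = 18.5928 ≈ 18.593
Degrees of freedom = 2 − 1 = 1; critical value at α = 0.1 is 2.706.
Since 18.593 > 2.706, we reject the null hypothesis — the data do not fit the 1:1 ratio.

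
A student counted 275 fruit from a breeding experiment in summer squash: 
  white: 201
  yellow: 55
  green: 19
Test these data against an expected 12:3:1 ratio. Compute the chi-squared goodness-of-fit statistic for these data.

0.554

Total ratio parts = 16. Expected numbers out of 275:
  white: 275 × 12/16 = 206.25
  yellow: 275 × 3/16 = 51.5625
  green: 275 × 1/16 = 17.1875
χ² = Σ (O − E)² / E
  white: (201 − 206.25)² / 206.25 = 0.1336
  yellow: (55 − 51.5625)² / 51.5625 = 0.2292
  green: (19 − 17.1875)² / 17.1875 = 0.1911
χ² = 0.1336 + 0.2292 + 0.1911 = 0.5539 ≈ 0.554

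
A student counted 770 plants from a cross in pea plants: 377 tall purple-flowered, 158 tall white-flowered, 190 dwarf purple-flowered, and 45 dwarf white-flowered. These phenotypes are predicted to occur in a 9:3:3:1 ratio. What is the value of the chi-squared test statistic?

Total ratio parts = 16. Expected numbers out of 770:
  tall purple-flowered: 770 × 9/16 = 433.125
  tall white-flowered: 770 × 3/16 = 144.375
  dwarf purple-flowered: 770 × 3/16 = 144.375
  dwarf white-flowered: 770 × 1/16 = 48.125
χ² = Σ (O − E)² / E
  tall purple-flowered: (377 − 433.125)² / 433.125 = 7.2728
  tall white-flowered: (158 − 144.375)² / 144.375 = 1.2858
  dwarf purple-flowered: (190 − 144.375)² / 144.375 = 14.4183
  dwarf white-flowered: (45 − 48.125)² / 48.125 = 0.2029
χ² = 7.2728 + 1.2858 + 14.4183 + 0.2029 = 23.1798 ≈ 23.180

23.180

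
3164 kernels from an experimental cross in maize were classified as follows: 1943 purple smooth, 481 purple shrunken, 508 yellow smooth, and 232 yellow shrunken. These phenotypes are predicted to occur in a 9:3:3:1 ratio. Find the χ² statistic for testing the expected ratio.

54.396

Total ratio parts = 16. Expected numbers out of 3164:
  purple smooth: 3164 × 9/16 = 1779.75
  purple shrunken: 3164 × 3/16 = 593.25
  yellow smooth: 3164 × 3/16 = 593.25
  yellow shrunken: 3164 × 1/16 = 197.75
χ² = Σ (O − E)² / E
  purple smooth: (1943 − 1779.75)² / 1779.75 = 14.9743
  purple shrunken: (481 − 593.25)² / 593.25 = 21.2390
  yellow smooth: (508 − 593.25)² / 593.25 = 12.2504
  yellow shrunken: (232 − 197.75)² / 197.75 = 5.9320
χ² = 14.9743 + 21.2390 + 12.2504 + 5.9320 = 54.3957 ≈ 54.396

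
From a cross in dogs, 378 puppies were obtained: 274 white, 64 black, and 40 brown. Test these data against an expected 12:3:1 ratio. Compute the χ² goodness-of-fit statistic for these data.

12.335

The 12:3:1 ratio has 16 parts, so with N = 378 the expected counts are:
  white: 378 × 12/16 = 283.5
  black: 378 × 3/16 = 70.875
  brown: 378 × 1/16 = 23.625
χ² = Σ (O − E)² / E
  white: (274 − 283.5)² / 283.5 = 0.3183
  black: (64 − 70.875)² / 70.875 = 0.6669
  brown: (40 − 23.625)² / 23.625 = 11.3499
χ² = 0.3183 + 0.6669 + 11.3499 = 12.3351 ≈ 12.335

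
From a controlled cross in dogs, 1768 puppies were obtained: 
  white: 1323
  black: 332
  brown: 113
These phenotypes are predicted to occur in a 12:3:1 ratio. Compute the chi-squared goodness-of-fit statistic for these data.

Under the 12:3:1 hypothesis (Σ ratio = 16, N = 1768):
  white: 1768 × 12/16 = 1326
  black: 1768 × 3/16 = 331.5
  brown: 1768 × 1/16 = 110.5
χ² = Σ (O − E)² / E
  white: (1323 − 1326)² / 1326 = 0.0068
  black: (332 − 331.5)² / 331.5 = 0.0008
  brown: (113 − 110.5)² / 110.5 = 0.0566
χ² = 0.0068 + 0.0008 + 0.0566 = 0.0642 ≈ 0.064

0.064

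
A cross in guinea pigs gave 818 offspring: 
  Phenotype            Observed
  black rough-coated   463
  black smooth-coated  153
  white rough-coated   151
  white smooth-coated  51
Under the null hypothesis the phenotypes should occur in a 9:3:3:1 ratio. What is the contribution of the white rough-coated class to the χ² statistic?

0.037

Under the 9:3:3:1 hypothesis (Σ ratio = 16, N = 818):
  black rough-coated: 818 × 9/16 = 460.125
  black smooth-coated: 818 × 3/16 = 153.375
  white rough-coated: 818 × 3/16 = 153.375
  white smooth-coated: 818 × 1/16 = 51.125
Contribution of white rough-coated: (151 − 153.375)² / 153.375 = 0.0368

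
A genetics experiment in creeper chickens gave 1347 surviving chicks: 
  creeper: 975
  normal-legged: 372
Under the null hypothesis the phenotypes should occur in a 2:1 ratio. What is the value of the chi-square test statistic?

Expected counts for N = 1347 under a 2:1 ratio (total parts = 3):
  creeper: 1347 × 2/3 = 898
  normal-legged: 1347 × 1/3 = 449
χ² = Σ (O − E)² / E
  creeper: (975 − 898)² / 898 = 6.6024
  normal-legged: (372 − 449)² / 449 = 13.2049
χ² = 6.6024 + 13.2049 = 19.8073 ≈ 19.807

19.807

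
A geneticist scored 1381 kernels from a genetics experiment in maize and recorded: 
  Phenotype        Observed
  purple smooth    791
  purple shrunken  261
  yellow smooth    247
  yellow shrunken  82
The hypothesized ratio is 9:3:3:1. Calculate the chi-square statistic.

1.041

Total ratio parts = 16. Expected numbers out of 1381:
  purple smooth: 1381 × 9/16 = 776.8125
  purple shrunken: 1381 × 3/16 = 258.9375
  yellow smooth: 1381 × 3/16 = 258.9375
  yellow shrunken: 1381 × 1/16 = 86.3125
χ² = Σ (O − E)² / E
  purple smooth: (791 − 776.8125)² / 776.8125 = 0.2591
  purple shrunken: (261 − 258.9375)² / 258.9375 = 0.0164
  yellow smooth: (247 − 258.9375)² / 258.9375 = 0.5503
  yellow shrunken: (82 − 86.3125)² / 86.3125 = 0.2155
χ² = 0.2591 + 0.0164 + 0.5503 + 0.2155 = 1.0413 ≈ 1.041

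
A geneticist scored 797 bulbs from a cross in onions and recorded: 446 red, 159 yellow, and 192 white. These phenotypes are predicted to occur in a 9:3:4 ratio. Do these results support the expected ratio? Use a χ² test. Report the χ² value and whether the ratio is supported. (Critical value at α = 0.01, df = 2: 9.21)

Expected counts for N = 797 under a 9:3:4 ratio (total parts = 16):
  red: 797 × 9/16 = 448.3125
  yellow: 797 × 3/16 = 149.4375
  white: 797 × 4/16 = 199.25
χ² = Σ (O − E)² / E
  red: (446 − 448.3125)² / 448.3125 = 0.0119
  yellow: (159 − 149.4375)² / 149.4375 = 0.6119
  white: (192 − 199.25)² / 199.25 = 0.2638
χ² = 0.0119 + 0.6119 + 0.2638 = 0.8876 ≈ 0.888
Degrees of freedom = 3 − 1 = 2; critical value at α = 0.01 is 9.21.
Since 0.888 < 9.21, we fail to reject the null hypothesis — the data are consistent with the 9:3:4 ratio.

0.888; consistent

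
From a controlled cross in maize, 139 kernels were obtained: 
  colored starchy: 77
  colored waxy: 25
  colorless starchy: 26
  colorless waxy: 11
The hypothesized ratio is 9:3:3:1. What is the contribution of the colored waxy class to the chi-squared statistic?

0.043

Expected counts for N = 139 under a 9:3:3:1 ratio (total parts = 16):
  colored starchy: 139 × 9/16 = 78.1875
  colored waxy: 139 × 3/16 = 26.0625
  colorless starchy: 139 × 3/16 = 26.0625
  colorless waxy: 139 × 1/16 = 8.6875
Contribution of colored waxy: (25 − 26.0625)² / 26.0625 = 0.0433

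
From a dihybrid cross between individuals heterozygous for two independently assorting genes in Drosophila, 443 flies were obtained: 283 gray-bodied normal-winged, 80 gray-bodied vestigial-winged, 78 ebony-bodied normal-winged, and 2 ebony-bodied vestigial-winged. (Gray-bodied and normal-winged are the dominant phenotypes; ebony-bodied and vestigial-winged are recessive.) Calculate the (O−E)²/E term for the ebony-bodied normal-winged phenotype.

0.309

A dihybrid F₂ with independent assortment and complete dominance at both loci gives a 9:3:3:1 phenotypic ratio.
Total ratio parts = 16. Expected numbers out of 443:
  gray-bodied normal-winged: 443 × 9/16 = 249.1875
  gray-bodied vestigial-winged: 443 × 3/16 = 83.0625
  ebony-bodied normal-winged: 443 × 3/16 = 83.0625
  ebony-bodied vestigial-winged: 443 × 1/16 = 27.6875
Contribution of ebony-bodied normal-winged: (78 − 83.0625)² / 83.0625 = 0.3085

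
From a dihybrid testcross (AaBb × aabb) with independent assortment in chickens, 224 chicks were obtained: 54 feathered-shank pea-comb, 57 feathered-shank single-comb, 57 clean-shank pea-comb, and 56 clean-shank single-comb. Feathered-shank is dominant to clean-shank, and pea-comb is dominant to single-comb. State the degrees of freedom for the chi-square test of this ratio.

3

A dihybrid testcross with independent assortment gives a 1:1:1:1 ratio.
A goodness-of-fit test with 4 phenotype classes has df = 4 − 1 = 3.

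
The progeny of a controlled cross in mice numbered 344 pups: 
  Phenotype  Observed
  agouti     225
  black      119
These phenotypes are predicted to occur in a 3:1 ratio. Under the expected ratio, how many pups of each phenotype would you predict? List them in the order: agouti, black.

Total ratio parts = 4. Expected numbers out of 344:
  agouti: 344 × 3/4 = 258
  black: 344 × 1/4 = 86

258, 86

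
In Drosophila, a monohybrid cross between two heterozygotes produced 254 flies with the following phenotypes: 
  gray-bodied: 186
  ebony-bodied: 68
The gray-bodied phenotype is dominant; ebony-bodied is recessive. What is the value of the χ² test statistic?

For a monohybrid cross between heterozygotes with complete dominance, the expected phenotypic ratio is 3:1.
Under the 3:1 hypothesis (Σ ratio = 4, N = 254):
  gray-bodied: 254 × 3/4 = 190.5
  ebony-bodied: 254 × 1/4 = 63.5
χ² = Σ (O − E)² / E
  gray-bodied: (186 − 190.5)² / 190.5 = 0.1063
  ebony-bodied: (68 − 63.5)² / 63.5 = 0.3189
χ² = 0.1063 + 0.3189 = 0.4252 ≈ 0.425

0.425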